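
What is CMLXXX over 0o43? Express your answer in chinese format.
Convert CMLXXX (Roman numeral) → 900 + 50 + 10 + 10 + 10 = 980 (decimal)
Convert 0o43 (octal) → 4×8 + 3 = 35 (decimal)
Compute 980 ÷ 35 = 28
Convert 28 (decimal) → 28 = 2×10 + 8 → 二十八 (Chinese numeral)
二十八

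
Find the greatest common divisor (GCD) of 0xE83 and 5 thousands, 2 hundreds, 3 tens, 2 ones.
Convert 0xE83 (hexadecimal) → 14×256 + 8×16 + 3 = 3715 (decimal)
Convert 5 thousands, 2 hundreds, 3 tens, 2 ones (place-value notation) → 5×1000 + 2×100 + 3×10 + 2 = 5232 (decimal)
Compute gcd(3715, 5232) = 1
1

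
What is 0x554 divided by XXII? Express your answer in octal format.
Convert 0x554 (hexadecimal) → 5×256 + 5×16 + 4 = 1364 (decimal)
Convert XXII (Roman numeral) → 10 + 10 + 1 + 1 = 22 (decimal)
Compute 1364 ÷ 22 = 62
Convert 62 (decimal) → 62 = 7×8 + 6 → 0o76 (octal)
0o76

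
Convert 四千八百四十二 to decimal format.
Convert 四千八百四十二 (Chinese numeral) → 4×1000 + 8×100 + 4×10 + 2 = 4842 (decimal)
4842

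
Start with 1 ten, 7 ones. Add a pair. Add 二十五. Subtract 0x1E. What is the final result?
Convert 1 ten, 7 ones (place-value notation) → 1×10 + 7 = 17 (decimal)
Start: 17
Convert a pair (colloquial) → 2 (decimal)
17 + 2 = 19
Convert 二十五 (Chinese numeral) → 2×10 + 5 = 25 (decimal)
19 + 25 = 44
Convert 0x1E (hexadecimal) → 1×16 + 14 = 30 (decimal)
44 - 30 = 14
14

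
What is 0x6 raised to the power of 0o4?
Convert 0x6 (hexadecimal) → 6 (decimal)
Convert 0o4 (octal) → 4 (decimal)
Compute 6 ^ 4 = 1296
1296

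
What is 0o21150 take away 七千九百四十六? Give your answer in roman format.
Convert 0o21150 (octal) → 2×4096 + 1×512 + 1×64 + 5×8 = 8808 (decimal)
Convert 七千九百四十六 (Chinese numeral) → 7×1000 + 9×100 + 4×10 + 6 = 7946 (decimal)
Compute 8808 - 7946 = 862
Convert 862 (decimal) → 862 = 500 + 100 + 100 + 100 + 50 + 10 + 1 + 1 → DCCCLXII (Roman numeral)
DCCCLXII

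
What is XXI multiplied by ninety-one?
Convert XXI (Roman numeral) → 10 + 10 + 1 = 21 (decimal)
Convert ninety-one (English words) → 91 (decimal)
Compute 21 × 91 = 1911
1911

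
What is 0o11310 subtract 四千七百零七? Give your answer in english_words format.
Convert 0o11310 (octal) → 1×4096 + 1×512 + 3×64 + 1×8 = 4808 (decimal)
Convert 四千七百零七 (Chinese numeral) → 4×1000 + 7×100 + 7 = 4707 (decimal)
Compute 4808 - 4707 = 101
Convert 101 (decimal) → 101 = 1×100 + 1 → one hundred one (English words)
one hundred one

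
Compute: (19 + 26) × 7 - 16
Parentheses first: 19 + 26 = 45
Multiply: 45 × 7 = 315
Subtract: 315 - 16 = 299
299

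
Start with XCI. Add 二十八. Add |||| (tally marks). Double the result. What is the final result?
Convert XCI (Roman numeral) → 90 + 1 = 91 (decimal)
Start: 91
Convert 二十八 (Chinese numeral) → 2×10 + 8 = 28 (decimal)
91 + 28 = 119
Convert |||| (tally marks) → 4 (decimal)
119 + 4 = 123
123 × 2 = 246
246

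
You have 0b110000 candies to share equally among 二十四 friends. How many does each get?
Convert 0b110000 (binary) → 32 + 16 = 48 (decimal)
Convert 二十四 (Chinese numeral) → 2×10 + 4 = 24 (decimal)
Compute 48 ÷ 24 = 2
2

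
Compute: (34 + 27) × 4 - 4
Parentheses first: 34 + 27 = 61
Multiply: 61 × 4 = 244
Subtract: 244 - 4 = 240
240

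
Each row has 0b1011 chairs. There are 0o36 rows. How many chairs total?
Convert 0b1011 (binary) → 8 + 2 + 1 = 11 (decimal)
Convert 0o36 (octal) → 3×8 + 6 = 30 (decimal)
Compute 11 × 30 = 330
330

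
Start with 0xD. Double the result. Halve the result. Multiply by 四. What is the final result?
Convert 0xD (hexadecimal) → 13 (decimal)
Start: 13
13 × 2 = 26
26 ÷ 2 = 13
Convert 四 (Chinese numeral) → 4 (decimal)
13 × 4 = 52
52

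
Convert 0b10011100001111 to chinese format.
Convert 0b10011100001111 (binary) → 8192 + 1024 + 512 + 256 + 8 + 4 + 2 + 1 = 9999 (decimal)
Convert 9999 (decimal) → 9999 = 9×1000 + 9×100 + 9×10 + 9 → 九千九百九十九 (Chinese numeral)
九千九百九十九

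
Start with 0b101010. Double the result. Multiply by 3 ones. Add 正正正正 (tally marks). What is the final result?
Convert 0b101010 (binary) → 32 + 8 + 2 = 42 (decimal)
Start: 42
42 × 2 = 84
Convert 3 ones (place-value notation) → 3 (decimal)
84 × 3 = 252
Convert 正正正正 (tally marks) → 5 + 5 + 5 + 5 = 20 (decimal)
252 + 20 = 272
272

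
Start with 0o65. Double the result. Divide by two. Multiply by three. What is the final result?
Convert 0o65 (octal) → 6×8 + 5 = 53 (decimal)
Start: 53
53 × 2 = 106
Convert two (English words) → 2 (decimal)
106 ÷ 2 = 53
Convert three (English words) → 3 (decimal)
53 × 3 = 159
159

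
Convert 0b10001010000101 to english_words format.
Convert 0b10001010000101 (binary) → 8192 + 512 + 128 + 4 + 1 = 8837 (decimal)
Convert 8837 (decimal) → 8837 = 8×1000 + 8×100 + 37 → eight thousand eight hundred thirty-seven (English words)
eight thousand eight hundred thirty-seven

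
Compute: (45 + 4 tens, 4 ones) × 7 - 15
Convert 4 tens, 4 ones (place-value notation) → 4×10 + 4 = 44 (decimal)
Expression in decimal: (45 + 44) × 7 - 15
Parentheses first: 45 + 44 = 89
Multiply: 89 × 7 = 623
Subtract: 623 - 15 = 608
608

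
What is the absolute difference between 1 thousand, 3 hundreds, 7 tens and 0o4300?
Convert 1 thousand, 3 hundreds, 7 tens (place-value notation) → 1×1000 + 3×100 + 7×10 = 1370 (decimal)
Convert 0o4300 (octal) → 4×512 + 3×64 = 2240 (decimal)
Compute |1370 - 2240| = 870
870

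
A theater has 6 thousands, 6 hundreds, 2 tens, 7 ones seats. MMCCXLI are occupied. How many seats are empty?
Convert 6 thousands, 6 hundreds, 2 tens, 7 ones (place-value notation) → 6×1000 + 6×100 + 2×10 + 7 = 6627 (decimal)
Convert MMCCXLI (Roman numeral) → 1000 + 1000 + 100 + 100 + 40 + 1 = 2241 (decimal)
Compute 6627 - 2241 = 4386
4386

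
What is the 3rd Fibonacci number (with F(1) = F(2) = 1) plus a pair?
The 3rd Fibonacci number (with F(1) = F(2) = 1): 1, 1, 2 → 2
Convert a pair (colloquial) → 2 (decimal)
Compute 2 + 2 = 4
4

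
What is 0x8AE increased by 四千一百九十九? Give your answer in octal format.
Convert 0x8AE (hexadecimal) → 8×256 + 10×16 + 14 = 2222 (decimal)
Convert 四千一百九十九 (Chinese numeral) → 4×1000 + 1×100 + 9×10 + 9 = 4199 (decimal)
Compute 2222 + 4199 = 6421
Convert 6421 (decimal) → 6421 = 1×4096 + 4×512 + 4×64 + 2×8 + 5 → 0o14425 (octal)
0o14425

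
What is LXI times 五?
Convert LXI (Roman numeral) → 50 + 10 + 1 = 61 (decimal)
Convert 五 (Chinese numeral) → 5 (decimal)
Compute 61 × 5 = 305
305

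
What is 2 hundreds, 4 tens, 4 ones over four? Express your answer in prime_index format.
Convert 2 hundreds, 4 tens, 4 ones (place-value notation) → 2×100 + 4×10 + 4 = 244 (decimal)
Convert four (English words) → 4 (decimal)
Compute 244 ÷ 4 = 61
Convert 61 (decimal) → the 18th prime (prime index)
the 18th prime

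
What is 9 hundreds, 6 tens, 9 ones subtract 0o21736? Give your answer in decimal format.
Convert 9 hundreds, 6 tens, 9 ones (place-value notation) → 9×100 + 6×10 + 9 = 969 (decimal)
Convert 0o21736 (octal) → 2×4096 + 1×512 + 7×64 + 3×8 + 6 = 9182 (decimal)
Compute 969 - 9182 = -8213
-8213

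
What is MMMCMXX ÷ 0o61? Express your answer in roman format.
Convert MMMCMXX (Roman numeral) → 1000 + 1000 + 1000 + 900 + 10 + 10 = 3920 (decimal)
Convert 0o61 (octal) → 6×8 + 1 = 49 (decimal)
Compute 3920 ÷ 49 = 80
Convert 80 (decimal) → 80 = 50 + 10 + 10 + 10 → LXXX (Roman numeral)
LXXX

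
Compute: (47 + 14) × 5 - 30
Parentheses first: 47 + 14 = 61
Multiply: 61 × 5 = 305
Subtract: 305 - 30 = 275
275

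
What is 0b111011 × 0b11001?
Convert 0b111011 (binary) → 32 + 16 + 8 + 2 + 1 = 59 (decimal)
Convert 0b11001 (binary) → 16 + 8 + 1 = 25 (decimal)
Compute 59 × 25 = 1475
1475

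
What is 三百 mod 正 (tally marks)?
Convert 三百 (Chinese numeral) → 3×100 = 300 (decimal)
Convert 正 (tally marks) → 5 (decimal)
Compute 300 mod 5 = 0
0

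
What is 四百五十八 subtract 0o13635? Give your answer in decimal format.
Convert 四百五十八 (Chinese numeral) → 4×100 + 5×10 + 8 = 458 (decimal)
Convert 0o13635 (octal) → 1×4096 + 3×512 + 6×64 + 3×8 + 5 = 6045 (decimal)
Compute 458 - 6045 = -5587
-5587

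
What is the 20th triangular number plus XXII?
The 20th triangular number = 20×21/2 = 210
Convert XXII (Roman numeral) → 10 + 10 + 1 + 1 = 22 (decimal)
Compute 210 + 22 = 232
232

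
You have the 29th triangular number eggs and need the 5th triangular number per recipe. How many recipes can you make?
Convert the 29th triangular number (triangular index) → 29×30/2 = 435 (decimal)
Convert the 5th triangular number (triangular index) → 5×6/2 = 15 (decimal)
Compute 435 ÷ 15 = 29
29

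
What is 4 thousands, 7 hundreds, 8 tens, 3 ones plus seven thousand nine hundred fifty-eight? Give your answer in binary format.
Convert 4 thousands, 7 hundreds, 8 tens, 3 ones (place-value notation) → 4×1000 + 7×100 + 8×10 + 3 = 4783 (decimal)
Convert seven thousand nine hundred fifty-eight (English words) → 7×1000 + 9×100 + 58 = 7958 (decimal)
Compute 4783 + 7958 = 12741
Convert 12741 (decimal) → 12741 = 8192 + 4096 + 256 + 128 + 64 + 4 + 1 → 0b11000111000101 (binary)
0b11000111000101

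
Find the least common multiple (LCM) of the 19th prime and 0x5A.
Convert the 19th prime (prime index) → 67 (decimal)
Convert 0x5A (hexadecimal) → 5×16 + 10 = 90 (decimal)
Compute lcm(67, 90) = 6030
6030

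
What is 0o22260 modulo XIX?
Convert 0o22260 (octal) → 2×4096 + 2×512 + 2×64 + 6×8 = 9392 (decimal)
Convert XIX (Roman numeral) → 10 + 9 = 19 (decimal)
Compute 9392 mod 19 = 6
6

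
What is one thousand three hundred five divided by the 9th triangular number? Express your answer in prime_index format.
Convert one thousand three hundred five (English words) → 1×1000 + 3×100 + 5 = 1305 (decimal)
Convert the 9th triangular number (triangular index) → 9×10/2 = 45 (decimal)
Compute 1305 ÷ 45 = 29
Convert 29 (decimal) → the 10th prime (prime index)
the 10th prime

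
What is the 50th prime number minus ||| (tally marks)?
The 50th prime number = 229
Convert ||| (tally marks) → 3 (decimal)
Compute 229 - 3 = 226
226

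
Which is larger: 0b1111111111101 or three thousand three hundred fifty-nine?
Convert 0b1111111111101 (binary) → 4096 + 2048 + 1024 + 512 + 256 + 128 + 64 + 32 + 16 + 8 + 4 + 1 = 8189 (decimal)
Convert three thousand three hundred fifty-nine (English words) → 3×1000 + 3×100 + 59 = 3359 (decimal)
Compare 8189 vs 3359: larger = 8189
8189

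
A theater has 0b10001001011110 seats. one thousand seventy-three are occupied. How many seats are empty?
Convert 0b10001001011110 (binary) → 8192 + 512 + 64 + 16 + 8 + 4 + 2 = 8798 (decimal)
Convert one thousand seventy-three (English words) → 1×1000 + 73 = 1073 (decimal)
Compute 8798 - 1073 = 7725
7725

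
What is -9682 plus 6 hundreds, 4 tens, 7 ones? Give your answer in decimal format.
Convert 6 hundreds, 4 tens, 7 ones (place-value notation) → 6×100 + 4×10 + 7 = 647 (decimal)
Compute -9682 + 647 = -9035
-9035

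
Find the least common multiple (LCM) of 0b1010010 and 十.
Convert 0b1010010 (binary) → 64 + 16 + 2 = 82 (decimal)
Convert 十 (Chinese numeral) → 1×10 = 10 (decimal)
Compute lcm(82, 10) = 410
410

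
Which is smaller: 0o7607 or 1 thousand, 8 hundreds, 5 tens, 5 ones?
Convert 0o7607 (octal) → 7×512 + 6×64 + 7 = 3975 (decimal)
Convert 1 thousand, 8 hundreds, 5 tens, 5 ones (place-value notation) → 1×1000 + 8×100 + 5×10 + 5 = 1855 (decimal)
Compare 3975 vs 1855: smaller = 1855
1855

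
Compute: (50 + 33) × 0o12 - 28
Convert 0o12 (octal) → 1×8 + 2 = 10 (decimal)
Expression in decimal: (50 + 33) × 10 - 28
Parentheses first: 50 + 33 = 83
Multiply: 83 × 10 = 830
Subtract: 830 - 28 = 802
802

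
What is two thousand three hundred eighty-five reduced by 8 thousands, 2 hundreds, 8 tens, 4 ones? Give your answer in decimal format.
Convert two thousand three hundred eighty-five (English words) → 2×1000 + 3×100 + 85 = 2385 (decimal)
Convert 8 thousands, 2 hundreds, 8 tens, 4 ones (place-value notation) → 8×1000 + 2×100 + 8×10 + 4 = 8284 (decimal)
Compute 2385 - 8284 = -5899
-5899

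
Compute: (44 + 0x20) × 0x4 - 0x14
Convert 0x20 (hexadecimal) → 2×16 = 32 (decimal)
Convert 0x4 (hexadecimal) → 4 (decimal)
Convert 0x14 (hexadecimal) → 1×16 + 4 = 20 (decimal)
Expression in decimal: (44 + 32) × 4 - 20
Parentheses first: 44 + 32 = 76
Multiply: 76 × 4 = 304
Subtract: 304 - 20 = 284
284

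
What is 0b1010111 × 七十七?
Convert 0b1010111 (binary) → 64 + 16 + 4 + 2 + 1 = 87 (decimal)
Convert 七十七 (Chinese numeral) → 7×10 + 7 = 77 (decimal)
Compute 87 × 77 = 6699
6699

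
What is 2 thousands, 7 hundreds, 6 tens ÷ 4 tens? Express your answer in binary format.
Convert 2 thousands, 7 hundreds, 6 tens (place-value notation) → 2×1000 + 7×100 + 6×10 = 2760 (decimal)
Convert 4 tens (place-value notation) → 4×10 = 40 (decimal)
Compute 2760 ÷ 40 = 69
Convert 69 (decimal) → 69 = 64 + 4 + 1 → 0b1000101 (binary)
0b1000101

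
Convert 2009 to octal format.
Convert 2009 (decimal) → 2009 = 3×512 + 7×64 + 3×8 + 1 → 0o3731 (octal)
0o3731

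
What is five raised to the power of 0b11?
Convert five (English words) → 5 (decimal)
Convert 0b11 (binary) → 2 + 1 = 3 (decimal)
Compute 5 ^ 3 = 125
125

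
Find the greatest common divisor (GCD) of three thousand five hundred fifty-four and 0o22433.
Convert three thousand five hundred fifty-four (English words) → 3×1000 + 5×100 + 54 = 3554 (decimal)
Convert 0o22433 (octal) → 2×4096 + 2×512 + 4×64 + 3×8 + 3 = 9499 (decimal)
Compute gcd(3554, 9499) = 1
1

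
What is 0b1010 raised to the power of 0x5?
Convert 0b1010 (binary) → 8 + 2 = 10 (decimal)
Convert 0x5 (hexadecimal) → 5 (decimal)
Compute 10 ^ 5 = 100000
100000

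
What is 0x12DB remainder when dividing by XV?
Convert 0x12DB (hexadecimal) → 1×4096 + 2×256 + 13×16 + 11 = 4827 (decimal)
Convert XV (Roman numeral) → 10 + 5 = 15 (decimal)
Compute 4827 mod 15 = 12
12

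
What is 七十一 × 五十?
Convert 七十一 (Chinese numeral) → 7×10 + 1 = 71 (decimal)
Convert 五十 (Chinese numeral) → 5×10 = 50 (decimal)
Compute 71 × 50 = 3550
3550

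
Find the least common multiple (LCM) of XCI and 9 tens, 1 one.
Convert XCI (Roman numeral) → 90 + 1 = 91 (decimal)
Convert 9 tens, 1 one (place-value notation) → 9×10 + 1 = 91 (decimal)
Compute lcm(91, 91) = 91
91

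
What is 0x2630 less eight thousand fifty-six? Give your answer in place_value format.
Convert 0x2630 (hexadecimal) → 2×4096 + 6×256 + 3×16 = 9776 (decimal)
Convert eight thousand fifty-six (English words) → 8×1000 + 56 = 8056 (decimal)
Compute 9776 - 8056 = 1720
Convert 1720 (decimal) → 1720 = 1×1000 + 7×100 + 2×10 → 1 thousand, 7 hundreds, 2 tens (place-value notation)
1 thousand, 7 hundreds, 2 tens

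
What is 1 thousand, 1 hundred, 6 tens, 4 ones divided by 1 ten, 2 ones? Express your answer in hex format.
Convert 1 thousand, 1 hundred, 6 tens, 4 ones (place-value notation) → 1×1000 + 1×100 + 6×10 + 4 = 1164 (decimal)
Convert 1 ten, 2 ones (place-value notation) → 1×10 + 2 = 12 (decimal)
Compute 1164 ÷ 12 = 97
Convert 97 (decimal) → 97 = 6×16 + 1 → 0x61 (hexadecimal)
0x61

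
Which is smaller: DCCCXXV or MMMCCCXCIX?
Convert DCCCXXV (Roman numeral) → 500 + 100 + 100 + 100 + 10 + 10 + 5 = 825 (decimal)
Convert MMMCCCXCIX (Roman numeral) → 1000 + 1000 + 1000 + 100 + 100 + 100 + 90 + 9 = 3399 (decimal)
Compare 825 vs 3399: smaller = 825
825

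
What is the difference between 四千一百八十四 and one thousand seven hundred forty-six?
Convert 四千一百八十四 (Chinese numeral) → 4×1000 + 1×100 + 8×10 + 4 = 4184 (decimal)
Convert one thousand seven hundred forty-six (English words) → 1×1000 + 7×100 + 46 = 1746 (decimal)
Difference: |4184 - 1746| = 2438
2438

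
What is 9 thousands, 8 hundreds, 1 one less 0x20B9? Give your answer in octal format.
Convert 9 thousands, 8 hundreds, 1 one (place-value notation) → 9×1000 + 8×100 + 1 = 9801 (decimal)
Convert 0x20B9 (hexadecimal) → 2×4096 + 11×16 + 9 = 8377 (decimal)
Compute 9801 - 8377 = 1424
Convert 1424 (decimal) → 1424 = 2×512 + 6×64 + 2×8 → 0o2620 (octal)
0o2620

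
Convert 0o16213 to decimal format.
Convert 0o16213 (octal) → 1×4096 + 6×512 + 2×64 + 1×8 + 3 = 7307 (decimal)
7307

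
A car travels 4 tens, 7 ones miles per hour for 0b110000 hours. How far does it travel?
Convert 4 tens, 7 ones (place-value notation) → 4×10 + 7 = 47 (decimal)
Convert 0b110000 (binary) → 32 + 16 = 48 (decimal)
Compute 47 × 48 = 2256
2256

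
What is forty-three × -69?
Convert forty-three (English words) → 43 (decimal)
Compute 43 × -69 = -2967
-2967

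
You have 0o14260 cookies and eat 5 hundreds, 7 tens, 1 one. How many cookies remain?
Convert 0o14260 (octal) → 1×4096 + 4×512 + 2×64 + 6×8 = 6320 (decimal)
Convert 5 hundreds, 7 tens, 1 one (place-value notation) → 5×100 + 7×10 + 1 = 571 (decimal)
Compute 6320 - 571 = 5749
5749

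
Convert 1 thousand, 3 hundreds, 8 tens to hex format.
Convert 1 thousand, 3 hundreds, 8 tens (place-value notation) → 1×1000 + 3×100 + 8×10 = 1380 (decimal)
Convert 1380 (decimal) → 1380 = 5×256 + 6×16 + 4 → 0x564 (hexadecimal)
0x564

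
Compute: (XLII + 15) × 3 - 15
Convert XLII (Roman numeral) → 40 + 1 + 1 = 42 (decimal)
Expression in decimal: (42 + 15) × 3 - 15
Parentheses first: 42 + 15 = 57
Multiply: 57 × 3 = 171
Subtract: 171 - 15 = 156
156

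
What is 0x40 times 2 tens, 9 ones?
Convert 0x40 (hexadecimal) → 4×16 = 64 (decimal)
Convert 2 tens, 9 ones (place-value notation) → 2×10 + 9 = 29 (decimal)
Compute 64 × 29 = 1856
1856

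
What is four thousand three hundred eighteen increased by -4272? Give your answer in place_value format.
Convert four thousand three hundred eighteen (English words) → 4×1000 + 3×100 + 18 = 4318 (decimal)
Compute 4318 + -4272 = 46
Convert 46 (decimal) → 46 = 4×10 + 6 → 4 tens, 6 ones (place-value notation)
4 tens, 6 ones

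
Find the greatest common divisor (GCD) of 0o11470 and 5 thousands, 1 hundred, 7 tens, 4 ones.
Convert 0o11470 (octal) → 1×4096 + 1×512 + 4×64 + 7×8 = 4920 (decimal)
Convert 5 thousands, 1 hundred, 7 tens, 4 ones (place-value notation) → 5×1000 + 1×100 + 7×10 + 4 = 5174 (decimal)
Compute gcd(4920, 5174) = 2
2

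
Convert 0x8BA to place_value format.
Convert 0x8BA (hexadecimal) → 8×256 + 11×16 + 10 = 2234 (decimal)
Convert 2234 (decimal) → 2234 = 2×1000 + 2×100 + 3×10 + 4 → 2 thousands, 2 hundreds, 3 tens, 4 ones (place-value notation)
2 thousands, 2 hundreds, 3 tens, 4 ones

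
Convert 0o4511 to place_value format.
Convert 0o4511 (octal) → 4×512 + 5×64 + 1×8 + 1 = 2377 (decimal)
Convert 2377 (decimal) → 2377 = 2×1000 + 3×100 + 7×10 + 7 → 2 thousands, 3 hundreds, 7 tens, 7 ones (place-value notation)
2 thousands, 3 hundreds, 7 tens, 7 ones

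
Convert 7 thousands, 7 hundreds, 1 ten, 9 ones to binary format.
Convert 7 thousands, 7 hundreds, 1 ten, 9 ones (place-value notation) → 7×1000 + 7×100 + 1×10 + 9 = 7719 (decimal)
Convert 7719 (decimal) → 7719 = 4096 + 2048 + 1024 + 512 + 32 + 4 + 2 + 1 → 0b1111000100111 (binary)
0b1111000100111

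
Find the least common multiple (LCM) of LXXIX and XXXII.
Convert LXXIX (Roman numeral) → 50 + 10 + 10 + 9 = 79 (decimal)
Convert XXXII (Roman numeral) → 10 + 10 + 10 + 1 + 1 = 32 (decimal)
Compute lcm(79, 32) = 2528
2528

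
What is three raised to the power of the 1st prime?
Convert three (English words) → 3 (decimal)
Convert the 1st prime (prime index) → 2 (decimal)
Compute 3 ^ 2 = 9
9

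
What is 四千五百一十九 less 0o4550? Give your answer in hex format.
Convert 四千五百一十九 (Chinese numeral) → 4×1000 + 5×100 + 1×10 + 9 = 4519 (decimal)
Convert 0o4550 (octal) → 4×512 + 5×64 + 5×8 = 2408 (decimal)
Compute 4519 - 2408 = 2111
Convert 2111 (decimal) → 2111 = 8×256 + 3×16 + 15 → 0x83F (hexadecimal)
0x83F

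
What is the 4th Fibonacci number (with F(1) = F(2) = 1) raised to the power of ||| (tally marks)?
Convert the 4th Fibonacci number (with F(1) = F(2) = 1) (Fibonacci index) → 1, 1, 2, 3 → 3 (decimal)
Convert ||| (tally marks) → 3 (decimal)
Compute 3 ^ 3 = 27
27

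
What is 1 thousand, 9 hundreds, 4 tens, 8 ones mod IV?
Convert 1 thousand, 9 hundreds, 4 tens, 8 ones (place-value notation) → 1×1000 + 9×100 + 4×10 + 8 = 1948 (decimal)
Convert IV (Roman numeral) → 4 (decimal)
Compute 1948 mod 4 = 0
0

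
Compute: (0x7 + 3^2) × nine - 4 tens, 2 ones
Convert 0x7 (hexadecimal) → 7 (decimal)
Convert 3^2 (power) → 9 (decimal)
Convert nine (English words) → 9 (decimal)
Convert 4 tens, 2 ones (place-value notation) → 4×10 + 2 = 42 (decimal)
Expression in decimal: (7 + 9) × 9 - 42
Parentheses first: 7 + 9 = 16
Multiply: 16 × 9 = 144
Subtract: 144 - 42 = 102
102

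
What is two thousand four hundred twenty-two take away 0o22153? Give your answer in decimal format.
Convert two thousand four hundred twenty-two (English words) → 2×1000 + 4×100 + 22 = 2422 (decimal)
Convert 0o22153 (octal) → 2×4096 + 2×512 + 1×64 + 5×8 + 3 = 9323 (decimal)
Compute 2422 - 9323 = -6901
-6901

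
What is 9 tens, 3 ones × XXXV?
Convert 9 tens, 3 ones (place-value notation) → 9×10 + 3 = 93 (decimal)
Convert XXXV (Roman numeral) → 10 + 10 + 10 + 5 = 35 (decimal)
Compute 93 × 35 = 3255
3255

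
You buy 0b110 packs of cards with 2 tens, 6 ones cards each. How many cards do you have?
Convert 2 tens, 6 ones (place-value notation) → 2×10 + 6 = 26 (decimal)
Convert 0b110 (binary) → 4 + 2 = 6 (decimal)
Compute 26 × 6 = 156
156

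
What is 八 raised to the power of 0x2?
Convert 八 (Chinese numeral) → 8 (decimal)
Convert 0x2 (hexadecimal) → 2 (decimal)
Compute 8 ^ 2 = 64
64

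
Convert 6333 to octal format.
Convert 6333 (decimal) → 6333 = 1×4096 + 4×512 + 2×64 + 7×8 + 5 → 0o14275 (octal)
0o14275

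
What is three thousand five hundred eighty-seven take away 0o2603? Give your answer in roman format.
Convert three thousand five hundred eighty-seven (English words) → 3×1000 + 5×100 + 87 = 3587 (decimal)
Convert 0o2603 (octal) → 2×512 + 6×64 + 3 = 1411 (decimal)
Compute 3587 - 1411 = 2176
Convert 2176 (decimal) → 2176 = 1000 + 1000 + 100 + 50 + 10 + 10 + 5 + 1 → MMCLXXVI (Roman numeral)
MMCLXXVI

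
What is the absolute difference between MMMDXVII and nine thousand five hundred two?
Convert MMMDXVII (Roman numeral) → 1000 + 1000 + 1000 + 500 + 10 + 5 + 1 + 1 = 3517 (decimal)
Convert nine thousand five hundred two (English words) → 9×1000 + 5×100 + 2 = 9502 (decimal)
Compute |3517 - 9502| = 5985
5985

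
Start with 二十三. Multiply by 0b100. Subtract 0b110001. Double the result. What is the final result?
Convert 二十三 (Chinese numeral) → 2×10 + 3 = 23 (decimal)
Start: 23
Convert 0b100 (binary) → 4 (decimal)
23 × 4 = 92
Convert 0b110001 (binary) → 32 + 16 + 1 = 49 (decimal)
92 - 49 = 43
43 × 2 = 86
86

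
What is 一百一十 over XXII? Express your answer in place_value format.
Convert 一百一十 (Chinese numeral) → 1×100 + 1×10 = 110 (decimal)
Convert XXII (Roman numeral) → 10 + 10 + 1 + 1 = 22 (decimal)
Compute 110 ÷ 22 = 5
Convert 5 (decimal) → 5 ones (place-value notation)
5 ones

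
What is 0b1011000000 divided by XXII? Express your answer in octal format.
Convert 0b1011000000 (binary) → 512 + 128 + 64 = 704 (decimal)
Convert XXII (Roman numeral) → 10 + 10 + 1 + 1 = 22 (decimal)
Compute 704 ÷ 22 = 32
Convert 32 (decimal) → 32 = 4×8 → 0o40 (octal)
0o40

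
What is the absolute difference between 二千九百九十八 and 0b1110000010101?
Convert 二千九百九十八 (Chinese numeral) → 2×1000 + 9×100 + 9×10 + 8 = 2998 (decimal)
Convert 0b1110000010101 (binary) → 4096 + 2048 + 1024 + 16 + 4 + 1 = 7189 (decimal)
Compute |2998 - 7189| = 4191
4191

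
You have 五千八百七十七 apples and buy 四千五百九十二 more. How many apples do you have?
Convert 五千八百七十七 (Chinese numeral) → 5×1000 + 8×100 + 7×10 + 7 = 5877 (decimal)
Convert 四千五百九十二 (Chinese numeral) → 4×1000 + 5×100 + 9×10 + 2 = 4592 (decimal)
Compute 5877 + 4592 = 10469
10469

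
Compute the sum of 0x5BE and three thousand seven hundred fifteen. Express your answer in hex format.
Convert 0x5BE (hexadecimal) → 5×256 + 11×16 + 14 = 1470 (decimal)
Convert three thousand seven hundred fifteen (English words) → 3×1000 + 7×100 + 15 = 3715 (decimal)
Compute 1470 + 3715 = 5185
Convert 5185 (decimal) → 5185 = 1×4096 + 4×256 + 4×16 + 1 → 0x1441 (hexadecimal)
0x1441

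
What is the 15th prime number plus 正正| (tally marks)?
The 15th prime number = 47
Convert 正正| (tally marks) → 5 + 5 + 1 = 11 (decimal)
Compute 47 + 11 = 58
58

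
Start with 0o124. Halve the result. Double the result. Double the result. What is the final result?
Convert 0o124 (octal) → 1×64 + 2×8 + 4 = 84 (decimal)
Start: 84
84 ÷ 2 = 42
42 × 2 = 84
84 × 2 = 168
168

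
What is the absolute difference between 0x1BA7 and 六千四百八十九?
Convert 0x1BA7 (hexadecimal) → 1×4096 + 11×256 + 10×16 + 7 = 7079 (decimal)
Convert 六千四百八十九 (Chinese numeral) → 6×1000 + 4×100 + 8×10 + 9 = 6489 (decimal)
Compute |7079 - 6489| = 590
590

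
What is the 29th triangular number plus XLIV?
The 29th triangular number = 29×30/2 = 435
Convert XLIV (Roman numeral) → 40 + 4 = 44 (decimal)
Compute 435 + 44 = 479
479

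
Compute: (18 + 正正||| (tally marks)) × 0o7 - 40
Convert 正正||| (tally marks) → 5 + 5 + 3 = 13 (decimal)
Convert 0o7 (octal) → 7 (decimal)
Expression in decimal: (18 + 13) × 7 - 40
Parentheses first: 18 + 13 = 31
Multiply: 31 × 7 = 217
Subtract: 217 - 40 = 177
177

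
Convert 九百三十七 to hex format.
Convert 九百三十七 (Chinese numeral) → 9×100 + 3×10 + 7 = 937 (decimal)
Convert 937 (decimal) → 937 = 3×256 + 10×16 + 9 → 0x3A9 (hexadecimal)
0x3A9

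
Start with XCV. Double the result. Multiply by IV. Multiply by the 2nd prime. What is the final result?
Convert XCV (Roman numeral) → 90 + 5 = 95 (decimal)
Start: 95
95 × 2 = 190
Convert IV (Roman numeral) → 4 (decimal)
190 × 4 = 760
Convert the 2nd prime (prime index) → 3 (decimal)
760 × 3 = 2280
2280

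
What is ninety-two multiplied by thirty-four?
Convert ninety-two (English words) → 92 (decimal)
Convert thirty-four (English words) → 34 (decimal)
Compute 92 × 34 = 3128
3128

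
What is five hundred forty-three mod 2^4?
Convert five hundred forty-three (English words) → 5×100 + 43 = 543 (decimal)
Convert 2^4 (power) → 16 (decimal)
Compute 543 mod 16 = 15
15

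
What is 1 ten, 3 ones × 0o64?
Convert 1 ten, 3 ones (place-value notation) → 1×10 + 3 = 13 (decimal)
Convert 0o64 (octal) → 6×8 + 4 = 52 (decimal)
Compute 13 × 52 = 676
676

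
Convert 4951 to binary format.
Convert 4951 (decimal) → 4951 = 4096 + 512 + 256 + 64 + 16 + 4 + 2 + 1 → 0b1001101010111 (binary)
0b1001101010111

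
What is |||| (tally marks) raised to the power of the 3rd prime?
Convert |||| (tally marks) → 4 (decimal)
Convert the 3rd prime (prime index) → 5 (decimal)
Compute 4 ^ 5 = 1024
1024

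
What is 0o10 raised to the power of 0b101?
Convert 0o10 (octal) → 1×8 = 8 (decimal)
Convert 0b101 (binary) → 4 + 1 = 5 (decimal)
Compute 8 ^ 5 = 32768
32768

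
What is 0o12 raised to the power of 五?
Convert 0o12 (octal) → 1×8 + 2 = 10 (decimal)
Convert 五 (Chinese numeral) → 5 (decimal)
Compute 10 ^ 5 = 100000
100000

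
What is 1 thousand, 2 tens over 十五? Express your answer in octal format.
Convert 1 thousand, 2 tens (place-value notation) → 1×1000 + 2×10 = 1020 (decimal)
Convert 十五 (Chinese numeral) → 1×10 + 5 = 15 (decimal)
Compute 1020 ÷ 15 = 68
Convert 68 (decimal) → 68 = 1×64 + 4 → 0o104 (octal)
0o104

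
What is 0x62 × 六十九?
Convert 0x62 (hexadecimal) → 6×16 + 2 = 98 (decimal)
Convert 六十九 (Chinese numeral) → 6×10 + 9 = 69 (decimal)
Compute 98 × 69 = 6762
6762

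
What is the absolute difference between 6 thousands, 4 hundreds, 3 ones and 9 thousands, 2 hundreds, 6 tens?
Convert 6 thousands, 4 hundreds, 3 ones (place-value notation) → 6×1000 + 4×100 + 3 = 6403 (decimal)
Convert 9 thousands, 2 hundreds, 6 tens (place-value notation) → 9×1000 + 2×100 + 6×10 = 9260 (decimal)
Compute |6403 - 9260| = 2857
2857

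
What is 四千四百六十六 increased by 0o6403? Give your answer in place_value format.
Convert 四千四百六十六 (Chinese numeral) → 4×1000 + 4×100 + 6×10 + 6 = 4466 (decimal)
Convert 0o6403 (octal) → 6×512 + 4×64 + 3 = 3331 (decimal)
Compute 4466 + 3331 = 7797
Convert 7797 (decimal) → 7797 = 7×1000 + 7×100 + 9×10 + 7 → 7 thousands, 7 hundreds, 9 tens, 7 ones (place-value notation)
7 thousands, 7 hundreds, 9 tens, 7 ones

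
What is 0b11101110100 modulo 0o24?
Convert 0b11101110100 (binary) → 1024 + 512 + 256 + 64 + 32 + 16 + 4 = 1908 (decimal)
Convert 0o24 (octal) → 2×8 + 4 = 20 (decimal)
Compute 1908 mod 20 = 8
8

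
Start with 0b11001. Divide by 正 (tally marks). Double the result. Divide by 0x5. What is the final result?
Convert 0b11001 (binary) → 16 + 8 + 1 = 25 (decimal)
Start: 25
Convert 正 (tally marks) → 5 (decimal)
25 ÷ 5 = 5
5 × 2 = 10
Convert 0x5 (hexadecimal) → 5 (decimal)
10 ÷ 5 = 2
2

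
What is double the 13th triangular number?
The 13th triangular number = 13×14/2 = 91
Compute 91 × 2 = 182
182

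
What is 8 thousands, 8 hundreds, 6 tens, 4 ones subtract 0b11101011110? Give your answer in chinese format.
Convert 8 thousands, 8 hundreds, 6 tens, 4 ones (place-value notation) → 8×1000 + 8×100 + 6×10 + 4 = 8864 (decimal)
Convert 0b11101011110 (binary) → 1024 + 512 + 256 + 64 + 16 + 8 + 4 + 2 = 1886 (decimal)
Compute 8864 - 1886 = 6978
Convert 6978 (decimal) → 6978 = 6×1000 + 9×100 + 7×10 + 8 → 六千九百七十八 (Chinese numeral)
六千九百七十八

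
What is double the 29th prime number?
The 29th prime number = 109
Compute 109 × 2 = 218
218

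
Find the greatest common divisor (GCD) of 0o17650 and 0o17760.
Convert 0o17650 (octal) → 1×4096 + 7×512 + 6×64 + 5×8 = 8104 (decimal)
Convert 0o17760 (octal) → 1×4096 + 7×512 + 7×64 + 6×8 = 8176 (decimal)
Compute gcd(8104, 8176) = 8
8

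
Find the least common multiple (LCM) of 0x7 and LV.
Convert 0x7 (hexadecimal) → 7 (decimal)
Convert LV (Roman numeral) → 50 + 5 = 55 (decimal)
Compute lcm(7, 55) = 385
385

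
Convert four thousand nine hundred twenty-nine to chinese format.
Convert four thousand nine hundred twenty-nine (English words) → 4×1000 + 9×100 + 29 = 4929 (decimal)
Convert 4929 (decimal) → 4929 = 4×1000 + 9×100 + 2×10 + 9 → 四千九百二十九 (Chinese numeral)
四千九百二十九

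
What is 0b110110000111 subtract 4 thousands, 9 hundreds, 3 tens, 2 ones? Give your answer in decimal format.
Convert 0b110110000111 (binary) → 2048 + 1024 + 256 + 128 + 4 + 2 + 1 = 3463 (decimal)
Convert 4 thousands, 9 hundreds, 3 tens, 2 ones (place-value notation) → 4×1000 + 9×100 + 3×10 + 2 = 4932 (decimal)
Compute 3463 - 4932 = -1469
-1469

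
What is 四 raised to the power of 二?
Convert 四 (Chinese numeral) → 4 (decimal)
Convert 二 (Chinese numeral) → 2 (decimal)
Compute 4 ^ 2 = 16
16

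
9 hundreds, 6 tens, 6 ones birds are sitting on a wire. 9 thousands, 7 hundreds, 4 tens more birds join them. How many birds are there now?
Convert 9 hundreds, 6 tens, 6 ones (place-value notation) → 9×100 + 6×10 + 6 = 966 (decimal)
Convert 9 thousands, 7 hundreds, 4 tens (place-value notation) → 9×1000 + 7×100 + 4×10 = 9740 (decimal)
Compute 966 + 9740 = 10706
10706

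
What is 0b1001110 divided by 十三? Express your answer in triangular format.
Convert 0b1001110 (binary) → 64 + 8 + 4 + 2 = 78 (decimal)
Convert 十三 (Chinese numeral) → 1×10 + 3 = 13 (decimal)
Compute 78 ÷ 13 = 6
Convert 6 (decimal) → 6 = 3×4/2 → the 3rd triangular number (triangular index)
the 3rd triangular number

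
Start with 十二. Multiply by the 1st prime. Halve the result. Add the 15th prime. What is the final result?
Convert 十二 (Chinese numeral) → 1×10 + 2 = 12 (decimal)
Start: 12
Convert the 1st prime (prime index) → 2 (decimal)
12 × 2 = 24
24 ÷ 2 = 12
Convert the 15th prime (prime index) → 47 (decimal)
12 + 47 = 59
59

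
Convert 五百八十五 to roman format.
Convert 五百八十五 (Chinese numeral) → 5×100 + 8×10 + 5 = 585 (decimal)
Convert 585 (decimal) → 585 = 500 + 50 + 10 + 10 + 10 + 5 → DLXXXV (Roman numeral)
DLXXXV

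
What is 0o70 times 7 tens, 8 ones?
Convert 0o70 (octal) → 7×8 = 56 (decimal)
Convert 7 tens, 8 ones (place-value notation) → 7×10 + 8 = 78 (decimal)
Compute 56 × 78 = 4368
4368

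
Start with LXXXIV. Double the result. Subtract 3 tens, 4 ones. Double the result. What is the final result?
Convert LXXXIV (Roman numeral) → 50 + 10 + 10 + 10 + 4 = 84 (decimal)
Start: 84
84 × 2 = 168
Convert 3 tens, 4 ones (place-value notation) → 3×10 + 4 = 34 (decimal)
168 - 34 = 134
134 × 2 = 268
268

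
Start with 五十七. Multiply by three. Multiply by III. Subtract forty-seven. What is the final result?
Convert 五十七 (Chinese numeral) → 5×10 + 7 = 57 (decimal)
Start: 57
Convert three (English words) → 3 (decimal)
57 × 3 = 171
Convert III (Roman numeral) → 1 + 1 + 1 = 3 (decimal)
171 × 3 = 513
Convert forty-seven (English words) → 47 (decimal)
513 - 47 = 466
466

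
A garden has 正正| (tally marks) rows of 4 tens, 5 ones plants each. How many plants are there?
Convert 4 tens, 5 ones (place-value notation) → 4×10 + 5 = 45 (decimal)
Convert 正正| (tally marks) → 5 + 5 + 1 = 11 (decimal)
Compute 45 × 11 = 495
495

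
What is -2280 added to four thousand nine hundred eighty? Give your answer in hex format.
Convert four thousand nine hundred eighty (English words) → 4×1000 + 9×100 + 80 = 4980 (decimal)
Compute -2280 + 4980 = 2700
Convert 2700 (decimal) → 2700 = 10×256 + 8×16 + 12 → 0xA8C (hexadecimal)
0xA8C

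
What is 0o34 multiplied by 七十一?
Convert 0o34 (octal) → 3×8 + 4 = 28 (decimal)
Convert 七十一 (Chinese numeral) → 7×10 + 1 = 71 (decimal)
Compute 28 × 71 = 1988
1988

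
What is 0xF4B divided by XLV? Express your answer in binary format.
Convert 0xF4B (hexadecimal) → 15×256 + 4×16 + 11 = 3915 (decimal)
Convert XLV (Roman numeral) → 40 + 5 = 45 (decimal)
Compute 3915 ÷ 45 = 87
Convert 87 (decimal) → 87 = 64 + 16 + 4 + 2 + 1 → 0b1010111 (binary)
0b1010111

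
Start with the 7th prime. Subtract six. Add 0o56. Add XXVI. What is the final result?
Convert the 7th prime (prime index) → 17 (decimal)
Start: 17
Convert six (English words) → 6 (decimal)
17 - 6 = 11
Convert 0o56 (octal) → 5×8 + 6 = 46 (decimal)
11 + 46 = 57
Convert XXVI (Roman numeral) → 10 + 10 + 5 + 1 = 26 (decimal)
57 + 26 = 83
83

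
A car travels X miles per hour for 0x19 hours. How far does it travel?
Convert X (Roman numeral) → 10 (decimal)
Convert 0x19 (hexadecimal) → 1×16 + 9 = 25 (decimal)
Compute 10 × 25 = 250
250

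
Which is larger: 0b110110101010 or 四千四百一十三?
Convert 0b110110101010 (binary) → 2048 + 1024 + 256 + 128 + 32 + 8 + 2 = 3498 (decimal)
Convert 四千四百一十三 (Chinese numeral) → 4×1000 + 4×100 + 1×10 + 3 = 4413 (decimal)
Compare 3498 vs 4413: larger = 4413
4413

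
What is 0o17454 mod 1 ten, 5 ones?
Convert 0o17454 (octal) → 1×4096 + 7×512 + 4×64 + 5×8 + 4 = 7980 (decimal)
Convert 1 ten, 5 ones (place-value notation) → 1×10 + 5 = 15 (decimal)
Compute 7980 mod 15 = 0
0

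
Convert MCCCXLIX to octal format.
Convert MCCCXLIX (Roman numeral) → 1000 + 100 + 100 + 100 + 40 + 9 = 1349 (decimal)
Convert 1349 (decimal) → 1349 = 2×512 + 5×64 + 5 → 0o2505 (octal)
0o2505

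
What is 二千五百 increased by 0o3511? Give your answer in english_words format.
Convert 二千五百 (Chinese numeral) → 2×1000 + 5×100 = 2500 (decimal)
Convert 0o3511 (octal) → 3×512 + 5×64 + 1×8 + 1 = 1865 (decimal)
Compute 2500 + 1865 = 4365
Convert 4365 (decimal) → 4365 = 4×1000 + 3×100 + 65 → four thousand three hundred sixty-five (English words)
four thousand three hundred sixty-five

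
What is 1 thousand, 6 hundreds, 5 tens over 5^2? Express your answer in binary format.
Convert 1 thousand, 6 hundreds, 5 tens (place-value notation) → 1×1000 + 6×100 + 5×10 = 1650 (decimal)
Convert 5^2 (power) → 25 (decimal)
Compute 1650 ÷ 25 = 66
Convert 66 (decimal) → 66 = 64 + 2 → 0b1000010 (binary)
0b1000010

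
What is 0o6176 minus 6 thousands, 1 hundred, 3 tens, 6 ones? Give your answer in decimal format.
Convert 0o6176 (octal) → 6×512 + 1×64 + 7×8 + 6 = 3198 (decimal)
Convert 6 thousands, 1 hundred, 3 tens, 6 ones (place-value notation) → 6×1000 + 1×100 + 3×10 + 6 = 6136 (decimal)
Compute 3198 - 6136 = -2938
-2938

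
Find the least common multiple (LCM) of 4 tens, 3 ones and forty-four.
Convert 4 tens, 3 ones (place-value notation) → 4×10 + 3 = 43 (decimal)
Convert forty-four (English words) → 44 (decimal)
Compute lcm(43, 44) = 1892
1892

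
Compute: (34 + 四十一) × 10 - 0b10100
Convert 四十一 (Chinese numeral) → 4×10 + 1 = 41 (decimal)
Convert 0b10100 (binary) → 16 + 4 = 20 (decimal)
Expression in decimal: (34 + 41) × 10 - 20
Parentheses first: 34 + 41 = 75
Multiply: 75 × 10 = 750
Subtract: 750 - 20 = 730
730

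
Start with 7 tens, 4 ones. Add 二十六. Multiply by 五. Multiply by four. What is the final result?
Convert 7 tens, 4 ones (place-value notation) → 7×10 + 4 = 74 (decimal)
Start: 74
Convert 二十六 (Chinese numeral) → 2×10 + 6 = 26 (decimal)
74 + 26 = 100
Convert 五 (Chinese numeral) → 5 (decimal)
100 × 5 = 500
Convert four (English words) → 4 (decimal)
500 × 4 = 2000
2000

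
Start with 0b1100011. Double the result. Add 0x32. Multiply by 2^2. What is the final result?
Convert 0b1100011 (binary) → 64 + 32 + 2 + 1 = 99 (decimal)
Start: 99
99 × 2 = 198
Convert 0x32 (hexadecimal) → 3×16 + 2 = 50 (decimal)
198 + 50 = 248
Convert 2^2 (power) → 4 (decimal)
248 × 4 = 992
992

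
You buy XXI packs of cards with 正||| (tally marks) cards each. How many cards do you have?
Convert 正||| (tally marks) → 5 + 3 = 8 (decimal)
Convert XXI (Roman numeral) → 10 + 10 + 1 = 21 (decimal)
Compute 8 × 21 = 168
168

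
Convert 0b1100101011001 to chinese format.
Convert 0b1100101011001 (binary) → 4096 + 2048 + 256 + 64 + 16 + 8 + 1 = 6489 (decimal)
Convert 6489 (decimal) → 6489 = 6×1000 + 4×100 + 8×10 + 9 → 六千四百八十九 (Chinese numeral)
六千四百八十九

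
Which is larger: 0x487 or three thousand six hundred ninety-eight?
Convert 0x487 (hexadecimal) → 4×256 + 8×16 + 7 = 1159 (decimal)
Convert three thousand six hundred ninety-eight (English words) → 3×1000 + 6×100 + 98 = 3698 (decimal)
Compare 1159 vs 3698: larger = 3698
3698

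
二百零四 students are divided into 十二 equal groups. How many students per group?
Convert 二百零四 (Chinese numeral) → 2×100 + 4 = 204 (decimal)
Convert 十二 (Chinese numeral) → 1×10 + 2 = 12 (decimal)
Compute 204 ÷ 12 = 17
17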